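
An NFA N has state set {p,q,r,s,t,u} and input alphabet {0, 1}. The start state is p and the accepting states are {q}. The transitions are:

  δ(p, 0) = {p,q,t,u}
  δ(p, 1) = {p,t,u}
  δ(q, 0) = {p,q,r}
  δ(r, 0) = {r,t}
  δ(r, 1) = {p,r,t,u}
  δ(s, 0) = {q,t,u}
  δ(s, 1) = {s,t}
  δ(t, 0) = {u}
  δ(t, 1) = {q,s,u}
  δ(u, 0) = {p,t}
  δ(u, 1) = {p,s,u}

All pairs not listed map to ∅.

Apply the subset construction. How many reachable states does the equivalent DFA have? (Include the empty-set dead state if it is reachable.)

6

Start state of the DFA: {p}.
{p} --0--> {p,q,t,u}  [new]
{p} --1--> {p,t,u}  [new]
{p,q,t,u} --0--> {p,q,r,t,u}  [new]
{p,q,t,u} --1--> {p,q,s,t,u}  [new]
{p,t,u} --0--> {p,q,t,u}  [seen]
{p,t,u} --1--> {p,q,s,t,u}  [seen]
{p,q,r,t,u} --0--> {p,q,r,t,u}  [seen]
{p,q,r,t,u} --1--> {p,q,r,s,t,u}  [new]
{p,q,s,t,u} --0--> {p,q,r,t,u}  [seen]
{p,q,s,t,u} --1--> {p,q,s,t,u}  [seen]
{p,q,r,s,t,u} --0--> {p,q,r,t,u}  [seen]
{p,q,r,s,t,u} --1--> {p,q,r,s,t,u}  [seen]
Reachable DFA states: {p}, {p,q,t,u}, {p,t,u}, {p,q,r,t,u}, {p,q,s,t,u}, {p,q,r,s,t,u}.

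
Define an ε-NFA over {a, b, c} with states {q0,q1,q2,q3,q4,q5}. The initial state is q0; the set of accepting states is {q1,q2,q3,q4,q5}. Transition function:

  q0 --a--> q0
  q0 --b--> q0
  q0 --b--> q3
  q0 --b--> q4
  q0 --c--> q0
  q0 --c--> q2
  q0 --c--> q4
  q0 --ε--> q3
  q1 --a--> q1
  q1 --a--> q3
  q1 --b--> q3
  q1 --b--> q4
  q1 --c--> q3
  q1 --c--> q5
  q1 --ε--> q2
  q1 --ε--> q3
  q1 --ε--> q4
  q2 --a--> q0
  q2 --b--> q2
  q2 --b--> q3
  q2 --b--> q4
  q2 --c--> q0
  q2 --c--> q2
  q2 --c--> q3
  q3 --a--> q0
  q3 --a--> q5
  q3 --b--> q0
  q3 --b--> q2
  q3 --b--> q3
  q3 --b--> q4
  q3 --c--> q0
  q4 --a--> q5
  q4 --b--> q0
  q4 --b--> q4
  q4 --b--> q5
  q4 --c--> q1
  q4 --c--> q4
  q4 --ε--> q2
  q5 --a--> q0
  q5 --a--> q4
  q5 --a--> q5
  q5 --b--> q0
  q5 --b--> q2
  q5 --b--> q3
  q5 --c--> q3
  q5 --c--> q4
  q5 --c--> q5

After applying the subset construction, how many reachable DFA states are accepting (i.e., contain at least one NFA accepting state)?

6

Start state of the DFA: {q0,q3} (ε-closure of the NFA start).
{q0,q3} --a--> {q0,q3,q5}  [new]
{q0,q3} --b--> {q0,q2,q3,q4}  [new]
{q0,q3} --c--> {q0,q2,q3,q4}  [seen]
{q0,q3,q5} --a--> {q0,q2,q3,q4,q5}  [new]
{q0,q3,q5} --b--> {q0,q2,q3,q4}  [seen]
{q0,q3,q5} --c--> {q0,q2,q3,q4,q5}  [seen]
{q0,q2,q3,q4} --a--> {q0,q3,q5}  [seen]
{q0,q2,q3,q4} --b--> {q0,q2,q3,q4,q5}  [seen]
{q0,q2,q3,q4} --c--> {q0,q1,q2,q3,q4}  [new]
{q0,q2,q3,q4,q5} --a--> {q0,q2,q3,q4,q5}  [seen]
{q0,q2,q3,q4,q5} --b--> {q0,q2,q3,q4,q5}  [seen]
{q0,q2,q3,q4,q5} --c--> {q0,q1,q2,q3,q4,q5}  [new]
{q0,q1,q2,q3,q4} --a--> {q0,q1,q2,q3,q4,q5}  [seen]
{q0,q1,q2,q3,q4} --b--> {q0,q2,q3,q4,q5}  [seen]
{q0,q1,q2,q3,q4} --c--> {q0,q1,q2,q3,q4,q5}  [seen]
{q0,q1,q2,q3,q4,q5} --a--> {q0,q1,q2,q3,q4,q5}  [seen]
{q0,q1,q2,q3,q4,q5} --b--> {q0,q2,q3,q4,q5}  [seen]
{q0,q1,q2,q3,q4,q5} --c--> {q0,q1,q2,q3,q4,q5}  [seen]
Reachable DFA states: {q0,q3}, {q0,q3,q5}, {q0,q2,q3,q4}, {q0,q2,q3,q4,q5}, {q0,q1,q2,q3,q4}, {q0,q1,q2,q3,q4,q5}.
Accepting DFA states (contain an NFA accepting state): {q0,q3}, {q0,q3,q5}, {q0,q2,q3,q4}, {q0,q2,q3,q4,q5}, {q0,q1,q2,q3,q4}, {q0,q1,q2,q3,q4,q5}.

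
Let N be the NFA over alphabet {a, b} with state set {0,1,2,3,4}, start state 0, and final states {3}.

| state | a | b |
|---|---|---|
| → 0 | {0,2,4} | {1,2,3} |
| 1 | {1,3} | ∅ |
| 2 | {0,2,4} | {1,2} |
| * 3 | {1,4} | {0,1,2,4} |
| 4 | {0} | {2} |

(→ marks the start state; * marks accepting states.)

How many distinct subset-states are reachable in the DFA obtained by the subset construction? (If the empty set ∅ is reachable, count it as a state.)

5

Start state of the DFA: {0}.
{0} --a--> {0,2,4}  [new]
{0} --b--> {1,2,3}  [new]
{0,2,4} --a--> {0,2,4}  [seen]
{0,2,4} --b--> {1,2,3}  [seen]
{1,2,3} --a--> {0,1,2,3,4}  [new]
{1,2,3} --b--> {0,1,2,4}  [new]
{0,1,2,3,4} --a--> {0,1,2,3,4}  [seen]
{0,1,2,3,4} --b--> {0,1,2,3,4}  [seen]
{0,1,2,4} --a--> {0,1,2,3,4}  [seen]
{0,1,2,4} --b--> {1,2,3}  [seen]
Reachable DFA states: {0}, {0,2,4}, {1,2,3}, {0,1,2,3,4}, {0,1,2,4}.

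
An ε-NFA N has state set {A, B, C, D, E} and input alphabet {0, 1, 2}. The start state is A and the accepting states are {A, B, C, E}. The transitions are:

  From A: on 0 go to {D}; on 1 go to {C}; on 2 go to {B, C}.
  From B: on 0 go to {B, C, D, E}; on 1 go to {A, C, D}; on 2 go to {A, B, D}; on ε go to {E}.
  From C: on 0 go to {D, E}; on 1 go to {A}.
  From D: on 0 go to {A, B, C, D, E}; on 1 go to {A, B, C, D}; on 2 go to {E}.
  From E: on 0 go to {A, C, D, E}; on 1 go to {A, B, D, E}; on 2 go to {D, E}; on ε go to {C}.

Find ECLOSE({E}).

{C, E}

Begin with {E}.
E →ε {C}; add C.
ε-closure = {C, E}.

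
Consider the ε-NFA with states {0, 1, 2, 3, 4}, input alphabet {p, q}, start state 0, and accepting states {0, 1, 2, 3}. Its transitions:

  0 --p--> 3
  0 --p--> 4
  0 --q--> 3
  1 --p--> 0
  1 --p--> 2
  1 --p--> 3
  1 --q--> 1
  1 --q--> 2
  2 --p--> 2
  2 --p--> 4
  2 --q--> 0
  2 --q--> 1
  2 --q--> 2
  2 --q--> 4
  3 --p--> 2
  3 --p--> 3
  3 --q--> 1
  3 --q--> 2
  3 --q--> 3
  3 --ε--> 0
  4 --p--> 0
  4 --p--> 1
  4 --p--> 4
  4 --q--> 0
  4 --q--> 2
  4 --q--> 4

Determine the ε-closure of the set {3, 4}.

{0, 3, 4}

Begin with {3, 4}.
3 →ε {0}; add 0.
ε-closure = {0, 3, 4}.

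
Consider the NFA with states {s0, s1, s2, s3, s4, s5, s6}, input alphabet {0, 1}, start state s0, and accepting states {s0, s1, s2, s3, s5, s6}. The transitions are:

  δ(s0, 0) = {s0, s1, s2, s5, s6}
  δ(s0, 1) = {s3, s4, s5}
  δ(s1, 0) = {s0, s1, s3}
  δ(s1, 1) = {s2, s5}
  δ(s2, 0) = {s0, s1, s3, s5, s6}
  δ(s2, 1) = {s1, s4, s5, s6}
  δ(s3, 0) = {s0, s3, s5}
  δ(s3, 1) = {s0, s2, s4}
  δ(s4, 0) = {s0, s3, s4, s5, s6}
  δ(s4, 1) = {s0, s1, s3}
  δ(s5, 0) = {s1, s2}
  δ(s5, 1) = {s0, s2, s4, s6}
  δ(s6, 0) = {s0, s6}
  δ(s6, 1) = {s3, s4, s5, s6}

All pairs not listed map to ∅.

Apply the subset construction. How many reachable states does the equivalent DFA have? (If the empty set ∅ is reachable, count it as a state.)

6

Start state of the DFA: {s0}.
{s0} --0--> {s0, s1, s2, s5, s6}  [new]
{s0} --1--> {s3, s4, s5}  [new]
{s0, s1, s2, s5, s6} --0--> {s0, s1, s2, s3, s5, s6}  [new]
{s0, s1, s2, s5, s6} --1--> {s0, s1, s2, s3, s4, s5, s6}  [new]
{s3, s4, s5} --0--> {s0, s1, s2, s3, s4, s5, s6}  [seen]
{s3, s4, s5} --1--> {s0, s1, s2, s3, s4, s6}  [new]
{s0, s1, s2, s3, s5, s6} --0--> {s0, s1, s2, s3, s5, s6}  [seen]
{s0, s1, s2, s3, s5, s6} --1--> {s0, s1, s2, s3, s4, s5, s6}  [seen]
{s0, s1, s2, s3, s4, s5, s6} --0--> {s0, s1, s2, s3, s4, s5, s6}  [seen]
{s0, s1, s2, s3, s4, s5, s6} --1--> {s0, s1, s2, s3, s4, s5, s6}  [seen]
{s0, s1, s2, s3, s4, s6} --0--> {s0, s1, s2, s3, s4, s5, s6}  [seen]
{s0, s1, s2, s3, s4, s6} --1--> {s0, s1, s2, s3, s4, s5, s6}  [seen]
Reachable DFA states: {s0}, {s0, s1, s2, s5, s6}, {s3, s4, s5}, {s0, s1, s2, s3, s5, s6}, {s0, s1, s2, s3, s4, s5, s6}, {s0, s1, s2, s3, s4, s6}.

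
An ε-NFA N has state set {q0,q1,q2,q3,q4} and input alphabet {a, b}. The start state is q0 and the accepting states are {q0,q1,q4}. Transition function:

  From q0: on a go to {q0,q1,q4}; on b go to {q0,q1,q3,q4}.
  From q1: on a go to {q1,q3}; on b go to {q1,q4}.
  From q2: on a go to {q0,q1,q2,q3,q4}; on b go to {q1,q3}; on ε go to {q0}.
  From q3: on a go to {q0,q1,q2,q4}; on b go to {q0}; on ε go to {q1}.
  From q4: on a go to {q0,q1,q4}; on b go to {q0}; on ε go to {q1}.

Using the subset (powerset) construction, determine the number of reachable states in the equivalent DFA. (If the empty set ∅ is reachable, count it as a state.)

4

Start state of the DFA: {q0} (ε-closure of the NFA start).
{q0} --a--> {q0,q1,q4}  [new]
{q0} --b--> {q0,q1,q3,q4}  [new]
{q0,q1,q4} --a--> {q0,q1,q3,q4}  [seen]
{q0,q1,q4} --b--> {q0,q1,q3,q4}  [seen]
{q0,q1,q3,q4} --a--> {q0,q1,q2,q3,q4}  [new]
{q0,q1,q3,q4} --b--> {q0,q1,q3,q4}  [seen]
{q0,q1,q2,q3,q4} --a--> {q0,q1,q2,q3,q4}  [seen]
{q0,q1,q2,q3,q4} --b--> {q0,q1,q3,q4}  [seen]
Reachable DFA states: {q0}, {q0,q1,q4}, {q0,q1,q3,q4}, {q0,q1,q2,q3,q4}.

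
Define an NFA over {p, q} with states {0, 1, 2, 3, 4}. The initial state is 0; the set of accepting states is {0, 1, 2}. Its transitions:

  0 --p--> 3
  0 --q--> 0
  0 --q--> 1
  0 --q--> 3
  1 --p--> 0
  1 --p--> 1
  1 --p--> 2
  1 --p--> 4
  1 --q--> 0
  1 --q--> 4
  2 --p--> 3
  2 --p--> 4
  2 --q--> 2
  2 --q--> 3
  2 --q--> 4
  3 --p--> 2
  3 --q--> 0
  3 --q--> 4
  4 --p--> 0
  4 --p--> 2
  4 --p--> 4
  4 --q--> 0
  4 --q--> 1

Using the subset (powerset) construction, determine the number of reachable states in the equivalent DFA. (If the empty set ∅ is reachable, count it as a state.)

Start state of the DFA: {0}.
{0} --p--> {3}  [new]
{0} --q--> {0, 1, 3}  [new]
{3} --p--> {2}  [new]
{3} --q--> {0, 4}  [new]
{0, 1, 3} --p--> {0, 1, 2, 3, 4}  [new]
{0, 1, 3} --q--> {0, 1, 3, 4}  [new]
{2} --p--> {3, 4}  [new]
{2} --q--> {2, 3, 4}  [new]
{0, 4} --p--> {0, 2, 3, 4}  [new]
{0, 4} --q--> {0, 1, 3}  [seen]
{0, 1, 2, 3, 4} --p--> {0, 1, 2, 3, 4}  [seen]
{0, 1, 2, 3, 4} --q--> {0, 1, 2, 3, 4}  [seen]
{0, 1, 3, 4} --p--> {0, 1, 2, 3, 4}  [seen]
{0, 1, 3, 4} --q--> {0, 1, 3, 4}  [seen]
{3, 4} --p--> {0, 2, 4}  [new]
{3, 4} --q--> {0, 1, 4}  [new]
{2, 3, 4} --p--> {0, 2, 3, 4}  [seen]
{2, 3, 4} --q--> {0, 1, 2, 3, 4}  [seen]
{0, 2, 3, 4} --p--> {0, 2, 3, 4}  [seen]
{0, 2, 3, 4} --q--> {0, 1, 2, 3, 4}  [seen]
{0, 2, 4} --p--> {0, 2, 3, 4}  [seen]
{0, 2, 4} --q--> {0, 1, 2, 3, 4}  [seen]
{0, 1, 4} --p--> {0, 1, 2, 3, 4}  [seen]
{0, 1, 4} --q--> {0, 1, 3, 4}  [seen]
Reachable DFA states: {0}, {3}, {0, 1, 3}, {2}, {0, 4}, {0, 1, 2, 3, 4}, {0, 1, 3, 4}, {3, 4}, {2, 3, 4}, {0, 2, 3, 4}, {0, 2, 4}, {0, 1, 4}.

12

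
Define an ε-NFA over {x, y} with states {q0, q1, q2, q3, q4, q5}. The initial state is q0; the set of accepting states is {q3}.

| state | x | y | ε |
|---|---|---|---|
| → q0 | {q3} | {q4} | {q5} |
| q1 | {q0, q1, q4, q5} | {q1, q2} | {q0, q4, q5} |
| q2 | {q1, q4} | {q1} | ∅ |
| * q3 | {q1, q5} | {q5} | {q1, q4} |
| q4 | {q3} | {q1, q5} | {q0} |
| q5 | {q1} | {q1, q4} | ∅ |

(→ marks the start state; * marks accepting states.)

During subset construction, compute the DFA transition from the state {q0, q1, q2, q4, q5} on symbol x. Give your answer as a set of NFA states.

{q0, q1, q3, q4, q5}

δ(q0,x) = {q3}; δ(q1,x) = {q0, q1, q4, q5}; δ(q2,x) = {q1, q4}; δ(q4,x) = {q3}; δ(q5,x) = {q1}.
Union: {q0, q1, q3, q4, q5}.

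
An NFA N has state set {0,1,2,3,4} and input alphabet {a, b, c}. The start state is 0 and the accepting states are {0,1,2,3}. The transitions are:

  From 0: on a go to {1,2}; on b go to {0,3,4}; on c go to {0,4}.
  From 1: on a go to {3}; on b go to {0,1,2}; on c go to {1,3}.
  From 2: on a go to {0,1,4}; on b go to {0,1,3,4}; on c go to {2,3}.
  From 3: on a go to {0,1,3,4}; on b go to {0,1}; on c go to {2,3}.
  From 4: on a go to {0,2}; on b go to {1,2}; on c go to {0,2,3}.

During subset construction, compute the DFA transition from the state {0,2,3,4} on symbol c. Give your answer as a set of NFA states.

δ(0,c) = {0,4}; δ(2,c) = {2,3}; δ(3,c) = {2,3}; δ(4,c) = {0,2,3}.
Union: {0,2,3,4}.

{0,2,3,4}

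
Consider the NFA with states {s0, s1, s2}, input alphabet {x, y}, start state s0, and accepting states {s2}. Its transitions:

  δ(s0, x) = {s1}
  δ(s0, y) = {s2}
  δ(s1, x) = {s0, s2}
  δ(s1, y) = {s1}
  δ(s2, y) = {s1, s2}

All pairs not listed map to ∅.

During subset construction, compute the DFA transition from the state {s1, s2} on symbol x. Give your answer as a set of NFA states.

δ(s1,x) = {s0, s2}; δ(s2,x) = ∅.
Union: {s0, s2}.

{s0, s2}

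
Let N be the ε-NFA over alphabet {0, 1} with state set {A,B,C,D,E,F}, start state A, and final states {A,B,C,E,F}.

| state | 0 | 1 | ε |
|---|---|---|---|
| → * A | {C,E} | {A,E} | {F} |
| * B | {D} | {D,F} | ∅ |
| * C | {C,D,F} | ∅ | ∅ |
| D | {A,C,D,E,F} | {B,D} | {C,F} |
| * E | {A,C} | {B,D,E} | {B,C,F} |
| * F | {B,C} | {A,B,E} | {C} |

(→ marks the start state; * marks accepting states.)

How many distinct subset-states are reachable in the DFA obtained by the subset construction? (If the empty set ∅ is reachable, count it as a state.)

4

Start state of the DFA: {A,C,F} (ε-closure of the NFA start).
{A,C,F} --0--> {B,C,D,E,F}  [new]
{A,C,F} --1--> {A,B,C,E,F}  [new]
{B,C,D,E,F} --0--> {A,B,C,D,E,F}  [new]
{B,C,D,E,F} --1--> {A,B,C,D,E,F}  [seen]
{A,B,C,E,F} --0--> {A,B,C,D,E,F}  [seen]
{A,B,C,E,F} --1--> {A,B,C,D,E,F}  [seen]
{A,B,C,D,E,F} --0--> {A,B,C,D,E,F}  [seen]
{A,B,C,D,E,F} --1--> {A,B,C,D,E,F}  [seen]
Reachable DFA states: {A,C,F}, {B,C,D,E,F}, {A,B,C,E,F}, {A,B,C,D,E,F}.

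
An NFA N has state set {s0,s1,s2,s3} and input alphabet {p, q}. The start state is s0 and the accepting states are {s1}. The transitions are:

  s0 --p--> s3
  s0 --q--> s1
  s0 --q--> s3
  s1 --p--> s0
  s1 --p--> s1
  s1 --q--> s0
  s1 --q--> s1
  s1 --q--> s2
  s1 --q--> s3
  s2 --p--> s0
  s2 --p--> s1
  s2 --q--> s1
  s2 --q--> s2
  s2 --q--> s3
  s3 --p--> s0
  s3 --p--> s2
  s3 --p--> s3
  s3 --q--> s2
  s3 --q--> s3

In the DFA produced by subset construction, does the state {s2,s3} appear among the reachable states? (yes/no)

Start state of the DFA: {s0}.
{s0} --p--> {s3}  [new]
{s0} --q--> {s1,s3}  [new]
{s3} --p--> {s0,s2,s3}  [new]
{s3} --q--> {s2,s3}  [new]
{s1,s3} --p--> {s0,s1,s2,s3}  [new]
{s1,s3} --q--> {s0,s1,s2,s3}  [seen]
{s0,s2,s3} --p--> {s0,s1,s2,s3}  [seen]
{s0,s2,s3} --q--> {s1,s2,s3}  [new]
{s2,s3} --p--> {s0,s1,s2,s3}  [seen]
{s2,s3} --q--> {s1,s2,s3}  [seen]
{s0,s1,s2,s3} --p--> {s0,s1,s2,s3}  [seen]
{s0,s1,s2,s3} --q--> {s0,s1,s2,s3}  [seen]
{s1,s2,s3} --p--> {s0,s1,s2,s3}  [seen]
{s1,s2,s3} --q--> {s0,s1,s2,s3}  [seen]
Reachable DFA states: {s0}, {s3}, {s1,s3}, {s0,s2,s3}, {s2,s3}, {s0,s1,s2,s3}, {s1,s2,s3}.
{s2,s3} is among them.

yes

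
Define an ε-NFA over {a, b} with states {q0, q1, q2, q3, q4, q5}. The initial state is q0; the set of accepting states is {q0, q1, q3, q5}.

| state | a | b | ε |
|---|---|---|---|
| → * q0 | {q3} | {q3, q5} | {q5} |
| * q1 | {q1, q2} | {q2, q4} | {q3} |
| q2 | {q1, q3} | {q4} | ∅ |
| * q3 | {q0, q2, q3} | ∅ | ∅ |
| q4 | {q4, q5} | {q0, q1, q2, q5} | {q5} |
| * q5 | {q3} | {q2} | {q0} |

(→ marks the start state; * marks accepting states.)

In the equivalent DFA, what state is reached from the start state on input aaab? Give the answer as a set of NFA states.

{q0, q2, q3, q4, q5}

Start: {q0, q5}.
δ(q0,a) = {q3}; δ(q5,a) = {q3}.
Union: {q3}.
After a: {q3}.
δ(q3,a) = {q0, q2, q3}.
Union: {q0, q2, q3}.
ε-closure gives {q0, q2, q3, q5}.
After a: {q0, q2, q3, q5}.
δ(q0,a) = {q3}; δ(q2,a) = {q1, q3}; δ(q3,a) = {q0, q2, q3}; δ(q5,a) = {q3}.
Union: {q0, q1, q2, q3}.
ε-closure gives {q0, q1, q2, q3, q5}.
After a: {q0, q1, q2, q3, q5}.
δ(q0,b) = {q3, q5}; δ(q1,b) = {q2, q4}; δ(q2,b) = {q4}; δ(q3,b) = ∅; δ(q5,b) = {q2}.
Union: {q2, q3, q4, q5}.
ε-closure gives {q0, q2, q3, q4, q5}.
After b: {q0, q2, q3, q4, q5}.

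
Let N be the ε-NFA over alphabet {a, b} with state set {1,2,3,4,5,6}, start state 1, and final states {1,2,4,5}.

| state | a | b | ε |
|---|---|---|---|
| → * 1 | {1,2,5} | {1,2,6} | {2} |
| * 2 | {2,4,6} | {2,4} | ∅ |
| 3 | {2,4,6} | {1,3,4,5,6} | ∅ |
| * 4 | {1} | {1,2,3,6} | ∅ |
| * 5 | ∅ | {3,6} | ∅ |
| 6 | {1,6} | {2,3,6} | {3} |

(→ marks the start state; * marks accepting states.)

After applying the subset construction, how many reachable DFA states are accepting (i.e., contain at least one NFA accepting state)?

Start state of the DFA: {1,2} (ε-closure of the NFA start).
{1,2} --a--> {1,2,3,4,5,6}  [new]
{1,2} --b--> {1,2,3,4,6}  [new]
{1,2,3,4,5,6} --a--> {1,2,3,4,5,6}  [seen]
{1,2,3,4,5,6} --b--> {1,2,3,4,5,6}  [seen]
{1,2,3,4,6} --a--> {1,2,3,4,5,6}  [seen]
{1,2,3,4,6} --b--> {1,2,3,4,5,6}  [seen]
Reachable DFA states: {1,2}, {1,2,3,4,5,6}, {1,2,3,4,6}.
Accepting DFA states (contain an NFA accepting state): {1,2}, {1,2,3,4,5,6}, {1,2,3,4,6}.

3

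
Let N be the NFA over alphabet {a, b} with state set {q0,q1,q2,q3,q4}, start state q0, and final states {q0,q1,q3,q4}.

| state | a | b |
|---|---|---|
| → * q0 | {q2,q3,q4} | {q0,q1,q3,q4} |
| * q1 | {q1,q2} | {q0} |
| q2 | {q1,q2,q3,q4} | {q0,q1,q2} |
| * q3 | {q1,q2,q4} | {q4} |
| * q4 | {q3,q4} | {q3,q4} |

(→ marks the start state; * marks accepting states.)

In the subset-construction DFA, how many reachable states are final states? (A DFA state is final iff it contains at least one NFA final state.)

Start state of the DFA: {q0}.
{q0} --a--> {q2,q3,q4}  [new]
{q0} --b--> {q0,q1,q3,q4}  [new]
{q2,q3,q4} --a--> {q1,q2,q3,q4}  [new]
{q2,q3,q4} --b--> {q0,q1,q2,q3,q4}  [new]
{q0,q1,q3,q4} --a--> {q1,q2,q3,q4}  [seen]
{q0,q1,q3,q4} --b--> {q0,q1,q3,q4}  [seen]
{q1,q2,q3,q4} --a--> {q1,q2,q3,q4}  [seen]
{q1,q2,q3,q4} --b--> {q0,q1,q2,q3,q4}  [seen]
{q0,q1,q2,q3,q4} --a--> {q1,q2,q3,q4}  [seen]
{q0,q1,q2,q3,q4} --b--> {q0,q1,q2,q3,q4}  [seen]
Reachable DFA states: {q0}, {q2,q3,q4}, {q0,q1,q3,q4}, {q1,q2,q3,q4}, {q0,q1,q2,q3,q4}.
Accepting DFA states (contain an NFA accepting state): {q0}, {q2,q3,q4}, {q0,q1,q3,q4}, {q1,q2,q3,q4}, {q0,q1,q2,q3,q4}.

5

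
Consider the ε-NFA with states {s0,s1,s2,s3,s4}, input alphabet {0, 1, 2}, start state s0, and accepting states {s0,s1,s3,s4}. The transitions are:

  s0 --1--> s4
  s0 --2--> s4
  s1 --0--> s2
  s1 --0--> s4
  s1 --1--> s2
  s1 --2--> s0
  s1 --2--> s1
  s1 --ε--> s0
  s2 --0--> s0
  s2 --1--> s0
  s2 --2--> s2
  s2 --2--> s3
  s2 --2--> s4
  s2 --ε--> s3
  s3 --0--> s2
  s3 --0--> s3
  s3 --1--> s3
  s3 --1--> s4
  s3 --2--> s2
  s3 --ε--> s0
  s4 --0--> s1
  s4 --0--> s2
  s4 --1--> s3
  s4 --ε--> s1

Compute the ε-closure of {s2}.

{s0,s2,s3}

Begin with {s2}.
s2 →ε {s3}; add s3.
s3 →ε {s0}; add s0.
ε-closure = {s0,s2,s3}.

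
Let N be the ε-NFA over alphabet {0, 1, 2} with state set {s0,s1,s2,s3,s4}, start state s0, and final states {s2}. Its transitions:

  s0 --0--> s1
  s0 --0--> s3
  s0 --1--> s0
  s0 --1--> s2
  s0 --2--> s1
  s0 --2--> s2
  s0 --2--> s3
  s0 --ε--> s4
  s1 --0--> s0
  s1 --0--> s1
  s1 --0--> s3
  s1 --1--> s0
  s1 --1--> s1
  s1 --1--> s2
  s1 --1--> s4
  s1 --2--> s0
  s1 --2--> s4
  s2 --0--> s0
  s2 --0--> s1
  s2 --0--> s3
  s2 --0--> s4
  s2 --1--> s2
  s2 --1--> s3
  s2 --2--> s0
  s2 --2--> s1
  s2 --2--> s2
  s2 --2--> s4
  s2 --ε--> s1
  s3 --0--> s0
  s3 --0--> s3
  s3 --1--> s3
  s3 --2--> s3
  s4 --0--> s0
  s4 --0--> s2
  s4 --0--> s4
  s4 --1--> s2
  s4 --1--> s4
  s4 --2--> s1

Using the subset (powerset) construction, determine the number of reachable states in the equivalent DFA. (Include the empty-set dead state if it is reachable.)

5

Start state of the DFA: {s0,s4} (ε-closure of the NFA start).
{s0,s4} --0--> {s0,s1,s2,s3,s4}  [new]
{s0,s4} --1--> {s0,s1,s2,s4}  [new]
{s0,s4} --2--> {s1,s2,s3}  [new]
{s0,s1,s2,s3,s4} --0--> {s0,s1,s2,s3,s4}  [seen]
{s0,s1,s2,s3,s4} --1--> {s0,s1,s2,s3,s4}  [seen]
{s0,s1,s2,s3,s4} --2--> {s0,s1,s2,s3,s4}  [seen]
{s0,s1,s2,s4} --0--> {s0,s1,s2,s3,s4}  [seen]
{s0,s1,s2,s4} --1--> {s0,s1,s2,s3,s4}  [seen]
{s0,s1,s2,s4} --2--> {s0,s1,s2,s3,s4}  [seen]
{s1,s2,s3} --0--> {s0,s1,s3,s4}  [new]
{s1,s2,s3} --1--> {s0,s1,s2,s3,s4}  [seen]
{s1,s2,s3} --2--> {s0,s1,s2,s3,s4}  [seen]
{s0,s1,s3,s4} --0--> {s0,s1,s2,s3,s4}  [seen]
{s0,s1,s3,s4} --1--> {s0,s1,s2,s3,s4}  [seen]
{s0,s1,s3,s4} --2--> {s0,s1,s2,s3,s4}  [seen]
Reachable DFA states: {s0,s4}, {s0,s1,s2,s3,s4}, {s0,s1,s2,s4}, {s1,s2,s3}, {s0,s1,s3,s4}.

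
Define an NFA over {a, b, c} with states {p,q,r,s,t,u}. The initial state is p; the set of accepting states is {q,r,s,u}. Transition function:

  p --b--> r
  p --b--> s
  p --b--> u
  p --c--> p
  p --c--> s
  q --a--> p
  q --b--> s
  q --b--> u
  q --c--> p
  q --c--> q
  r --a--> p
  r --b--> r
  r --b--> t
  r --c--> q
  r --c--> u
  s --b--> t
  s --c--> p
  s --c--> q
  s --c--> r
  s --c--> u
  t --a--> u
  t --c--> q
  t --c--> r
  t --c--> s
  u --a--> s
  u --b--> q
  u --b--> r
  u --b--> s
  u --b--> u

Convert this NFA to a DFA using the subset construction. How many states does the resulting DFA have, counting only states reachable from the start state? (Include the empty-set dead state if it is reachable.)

15

Start state of the DFA: {p}.
{p} --a--> ∅  [new]
{p} --b--> {r,s,u}  [new]
{p} --c--> {p,s}  [new]
∅ --a--> ∅  [seen]
∅ --b--> ∅  [seen]
∅ --c--> ∅  [seen]
{r,s,u} --a--> {p,s}  [seen]
{r,s,u} --b--> {q,r,s,t,u}  [new]
{r,s,u} --c--> {p,q,r,u}  [new]
{p,s} --a--> ∅  [seen]
{p,s} --b--> {r,s,t,u}  [new]
{p,s} --c--> {p,q,r,s,u}  [new]
{q,r,s,t,u} --a--> {p,s,u}  [new]
{q,r,s,t,u} --b--> {q,r,s,t,u}  [seen]
{q,r,s,t,u} --c--> {p,q,r,s,u}  [seen]
{p,q,r,u} --a--> {p,s}  [seen]
{p,q,r,u} --b--> {q,r,s,t,u}  [seen]
{p,q,r,u} --c--> {p,q,s,u}  [new]
{r,s,t,u} --a--> {p,s,u}  [seen]
{r,s,t,u} --b--> {q,r,s,t,u}  [seen]
{r,s,t,u} --c--> {p,q,r,s,u}  [seen]
{p,q,r,s,u} --a--> {p,s}  [seen]
{p,q,r,s,u} --b--> {q,r,s,t,u}  [seen]
{p,q,r,s,u} --c--> {p,q,r,s,u}  [seen]
{p,s,u} --a--> {s}  [new]
{p,s,u} --b--> {q,r,s,t,u}  [seen]
{p,s,u} --c--> {p,q,r,s,u}  [seen]
{p,q,s,u} --a--> {p,s}  [seen]
{p,q,s,u} --b--> {q,r,s,t,u}  [seen]
{p,q,s,u} --c--> {p,q,r,s,u}  [seen]
{s} --a--> ∅  [seen]
{s} --b--> {t}  [new]
{s} --c--> {p,q,r,u}  [seen]
{t} --a--> {u}  [new]
{t} --b--> ∅  [seen]
{t} --c--> {q,r,s}  [new]
{u} --a--> {s}  [seen]
{u} --b--> {q,r,s,u}  [new]
{u} --c--> ∅  [seen]
{q,r,s} --a--> {p}  [seen]
{q,r,s} --b--> {r,s,t,u}  [seen]
{q,r,s} --c--> {p,q,r,u}  [seen]
{q,r,s,u} --a--> {p,s}  [seen]
{q,r,s,u} --b--> {q,r,s,t,u}  [seen]
{q,r,s,u} --c--> {p,q,r,u}  [seen]
Reachable DFA states: {p}, ∅, {r,s,u}, {p,s}, {q,r,s,t,u}, {p,q,r,u}, {r,s,t,u}, {p,q,r,s,u}, {p,s,u}, {p,q,s,u}, {s}, {t}, {u}, {q,r,s}, {q,r,s,u}.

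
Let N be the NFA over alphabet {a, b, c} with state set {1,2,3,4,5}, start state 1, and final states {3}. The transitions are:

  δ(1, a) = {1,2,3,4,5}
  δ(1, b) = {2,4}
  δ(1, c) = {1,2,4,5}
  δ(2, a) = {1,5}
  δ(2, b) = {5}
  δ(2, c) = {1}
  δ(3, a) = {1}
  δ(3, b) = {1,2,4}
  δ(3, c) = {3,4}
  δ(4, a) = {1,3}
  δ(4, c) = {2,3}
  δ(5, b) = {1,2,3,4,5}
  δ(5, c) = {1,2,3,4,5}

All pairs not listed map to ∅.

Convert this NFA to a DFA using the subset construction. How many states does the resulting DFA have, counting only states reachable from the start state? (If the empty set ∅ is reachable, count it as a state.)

8

Start state of the DFA: {1}.
{1} --a--> {1,2,3,4,5}  [new]
{1} --b--> {2,4}  [new]
{1} --c--> {1,2,4,5}  [new]
{1,2,3,4,5} --a--> {1,2,3,4,5}  [seen]
{1,2,3,4,5} --b--> {1,2,3,4,5}  [seen]
{1,2,3,4,5} --c--> {1,2,3,4,5}  [seen]
{2,4} --a--> {1,3,5}  [new]
{2,4} --b--> {5}  [new]
{2,4} --c--> {1,2,3}  [new]
{1,2,4,5} --a--> {1,2,3,4,5}  [seen]
{1,2,4,5} --b--> {1,2,3,4,5}  [seen]
{1,2,4,5} --c--> {1,2,3,4,5}  [seen]
{1,3,5} --a--> {1,2,3,4,5}  [seen]
{1,3,5} --b--> {1,2,3,4,5}  [seen]
{1,3,5} --c--> {1,2,3,4,5}  [seen]
{5} --a--> ∅  [new]
{5} --b--> {1,2,3,4,5}  [seen]
{5} --c--> {1,2,3,4,5}  [seen]
{1,2,3} --a--> {1,2,3,4,5}  [seen]
{1,2,3} --b--> {1,2,4,5}  [seen]
{1,2,3} --c--> {1,2,3,4,5}  [seen]
∅ --a--> ∅  [seen]
∅ --b--> ∅  [seen]
∅ --c--> ∅  [seen]
Reachable DFA states: {1}, {1,2,3,4,5}, {2,4}, {1,2,4,5}, {1,3,5}, {5}, {1,2,3}, ∅.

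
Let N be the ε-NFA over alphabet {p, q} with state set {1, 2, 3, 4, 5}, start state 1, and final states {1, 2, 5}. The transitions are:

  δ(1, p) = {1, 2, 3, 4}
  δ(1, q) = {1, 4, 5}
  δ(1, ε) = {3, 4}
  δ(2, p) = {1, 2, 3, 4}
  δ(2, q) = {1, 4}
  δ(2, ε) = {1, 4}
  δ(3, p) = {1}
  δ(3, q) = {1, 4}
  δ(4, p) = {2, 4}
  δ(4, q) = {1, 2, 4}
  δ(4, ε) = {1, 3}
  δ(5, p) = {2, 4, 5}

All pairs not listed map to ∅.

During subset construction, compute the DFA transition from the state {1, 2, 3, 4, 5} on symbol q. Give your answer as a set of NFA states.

{1, 2, 3, 4, 5}

δ(1,q) = {1, 4, 5}; δ(2,q) = {1, 4}; δ(3,q) = {1, 4}; δ(4,q) = {1, 2, 4}; δ(5,q) = ∅.
Union: {1, 2, 4, 5}.
ε-closure gives {1, 2, 3, 4, 5}.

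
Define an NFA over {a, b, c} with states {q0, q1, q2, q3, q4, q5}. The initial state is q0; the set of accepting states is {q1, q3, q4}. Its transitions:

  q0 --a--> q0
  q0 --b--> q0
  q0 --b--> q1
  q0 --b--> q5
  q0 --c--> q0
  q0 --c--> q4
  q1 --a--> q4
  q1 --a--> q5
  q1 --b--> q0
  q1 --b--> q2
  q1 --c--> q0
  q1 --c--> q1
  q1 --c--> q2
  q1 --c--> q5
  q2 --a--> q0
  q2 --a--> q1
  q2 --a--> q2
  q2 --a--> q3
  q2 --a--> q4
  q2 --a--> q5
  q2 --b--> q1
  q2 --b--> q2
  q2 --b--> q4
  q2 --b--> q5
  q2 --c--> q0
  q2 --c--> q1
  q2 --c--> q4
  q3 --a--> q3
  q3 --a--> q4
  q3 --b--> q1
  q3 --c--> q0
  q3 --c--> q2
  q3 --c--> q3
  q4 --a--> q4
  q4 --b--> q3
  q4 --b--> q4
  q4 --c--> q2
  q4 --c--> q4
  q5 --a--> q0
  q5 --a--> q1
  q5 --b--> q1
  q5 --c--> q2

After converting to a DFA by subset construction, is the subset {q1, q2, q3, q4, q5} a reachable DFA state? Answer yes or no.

Start state of the DFA: {q0}.
{q0} --a--> {q0}  [seen]
{q0} --b--> {q0, q1, q5}  [new]
{q0} --c--> {q0, q4}  [new]
{q0, q1, q5} --a--> {q0, q1, q4, q5}  [new]
{q0, q1, q5} --b--> {q0, q1, q2, q5}  [new]
{q0, q1, q5} --c--> {q0, q1, q2, q4, q5}  [new]
{q0, q4} --a--> {q0, q4}  [seen]
{q0, q4} --b--> {q0, q1, q3, q4, q5}  [new]
{q0, q4} --c--> {q0, q2, q4}  [new]
{q0, q1, q4, q5} --a--> {q0, q1, q4, q5}  [seen]
{q0, q1, q4, q5} --b--> {q0, q1, q2, q3, q4, q5}  [new]
{q0, q1, q4, q5} --c--> {q0, q1, q2, q4, q5}  [seen]
{q0, q1, q2, q5} --a--> {q0, q1, q2, q3, q4, q5}  [seen]
{q0, q1, q2, q5} --b--> {q0, q1, q2, q4, q5}  [seen]
{q0, q1, q2, q5} --c--> {q0, q1, q2, q4, q5}  [seen]
{q0, q1, q2, q4, q5} --a--> {q0, q1, q2, q3, q4, q5}  [seen]
{q0, q1, q2, q4, q5} --b--> {q0, q1, q2, q3, q4, q5}  [seen]
{q0, q1, q2, q4, q5} --c--> {q0, q1, q2, q4, q5}  [seen]
{q0, q1, q3, q4, q5} --a--> {q0, q1, q3, q4, q5}  [seen]
{q0, q1, q3, q4, q5} --b--> {q0, q1, q2, q3, q4, q5}  [seen]
{q0, q1, q3, q4, q5} --c--> {q0, q1, q2, q3, q4, q5}  [seen]
{q0, q2, q4} --a--> {q0, q1, q2, q3, q4, q5}  [seen]
{q0, q2, q4} --b--> {q0, q1, q2, q3, q4, q5}  [seen]
{q0, q2, q4} --c--> {q0, q1, q2, q4}  [new]
{q0, q1, q2, q3, q4, q5} --a--> {q0, q1, q2, q3, q4, q5}  [seen]
{q0, q1, q2, q3, q4, q5} --b--> {q0, q1, q2, q3, q4, q5}  [seen]
{q0, q1, q2, q3, q4, q5} --c--> {q0, q1, q2, q3, q4, q5}  [seen]
{q0, q1, q2, q4} --a--> {q0, q1, q2, q3, q4, q5}  [seen]
{q0, q1, q2, q4} --b--> {q0, q1, q2, q3, q4, q5}  [seen]
{q0, q1, q2, q4} --c--> {q0, q1, q2, q4, q5}  [seen]
Reachable DFA states: {q0}, {q0, q1, q5}, {q0, q4}, {q0, q1, q4, q5}, {q0, q1, q2, q5}, {q0, q1, q2, q4, q5}, {q0, q1, q3, q4, q5}, {q0, q2, q4}, {q0, q1, q2, q3, q4, q5}, {q0, q1, q2, q4}.
{q1, q2, q3, q4, q5} is not among them.

no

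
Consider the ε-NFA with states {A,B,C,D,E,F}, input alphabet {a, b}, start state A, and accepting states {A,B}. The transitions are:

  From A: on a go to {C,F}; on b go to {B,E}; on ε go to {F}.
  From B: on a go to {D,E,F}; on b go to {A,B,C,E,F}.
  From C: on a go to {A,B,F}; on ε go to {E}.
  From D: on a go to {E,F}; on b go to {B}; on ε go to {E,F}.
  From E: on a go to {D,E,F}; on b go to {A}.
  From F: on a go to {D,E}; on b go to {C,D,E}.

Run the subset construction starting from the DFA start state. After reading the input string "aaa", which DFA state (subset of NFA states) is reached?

{C,D,E,F}

Start: {A,F}.
δ(A,a) = {C,F}; δ(F,a) = {D,E}.
Union: {C,D,E,F}.
After a: {C,D,E,F}.
δ(C,a) = {A,B,F}; δ(D,a) = {E,F}; δ(E,a) = {D,E,F}; δ(F,a) = {D,E}.
Union: {A,B,D,E,F}.
After a: {A,B,D,E,F}.
δ(A,a) = {C,F}; δ(B,a) = {D,E,F}; δ(D,a) = {E,F}; δ(E,a) = {D,E,F}; δ(F,a) = {D,E}.
Union: {C,D,E,F}.
After a: {C,D,E,F}.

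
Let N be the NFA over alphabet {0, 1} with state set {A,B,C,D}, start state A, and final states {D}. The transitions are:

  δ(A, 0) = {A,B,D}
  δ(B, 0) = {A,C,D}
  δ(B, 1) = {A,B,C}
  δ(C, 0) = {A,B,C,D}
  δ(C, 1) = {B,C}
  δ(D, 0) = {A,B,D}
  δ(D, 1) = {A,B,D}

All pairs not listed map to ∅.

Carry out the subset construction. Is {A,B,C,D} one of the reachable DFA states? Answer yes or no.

Start state of the DFA: {A}.
{A} --0--> {A,B,D}  [new]
{A} --1--> ∅  [new]
{A,B,D} --0--> {A,B,C,D}  [new]
{A,B,D} --1--> {A,B,C,D}  [seen]
∅ --0--> ∅  [seen]
∅ --1--> ∅  [seen]
{A,B,C,D} --0--> {A,B,C,D}  [seen]
{A,B,C,D} --1--> {A,B,C,D}  [seen]
Reachable DFA states: {A}, {A,B,D}, ∅, {A,B,C,D}.
{A,B,C,D} is among them.

yes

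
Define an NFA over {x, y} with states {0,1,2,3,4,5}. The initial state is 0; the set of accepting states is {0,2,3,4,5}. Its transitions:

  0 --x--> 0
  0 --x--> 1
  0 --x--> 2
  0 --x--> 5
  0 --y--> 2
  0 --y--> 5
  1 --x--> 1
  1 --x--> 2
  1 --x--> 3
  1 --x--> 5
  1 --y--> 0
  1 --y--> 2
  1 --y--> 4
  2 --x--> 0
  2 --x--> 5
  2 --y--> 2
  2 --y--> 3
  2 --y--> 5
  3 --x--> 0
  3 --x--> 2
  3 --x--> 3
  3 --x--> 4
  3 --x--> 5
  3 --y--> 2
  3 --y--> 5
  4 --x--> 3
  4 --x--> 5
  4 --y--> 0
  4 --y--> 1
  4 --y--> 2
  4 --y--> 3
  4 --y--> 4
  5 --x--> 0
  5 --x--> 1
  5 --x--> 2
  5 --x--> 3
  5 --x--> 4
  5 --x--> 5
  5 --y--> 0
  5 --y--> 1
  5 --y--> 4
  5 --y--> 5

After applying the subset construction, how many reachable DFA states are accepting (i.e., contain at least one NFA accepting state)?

4

Start state of the DFA: {0}.
{0} --x--> {0,1,2,5}  [new]
{0} --y--> {2,5}  [new]
{0,1,2,5} --x--> {0,1,2,3,4,5}  [new]
{0,1,2,5} --y--> {0,1,2,3,4,5}  [seen]
{2,5} --x--> {0,1,2,3,4,5}  [seen]
{2,5} --y--> {0,1,2,3,4,5}  [seen]
{0,1,2,3,4,5} --x--> {0,1,2,3,4,5}  [seen]
{0,1,2,3,4,5} --y--> {0,1,2,3,4,5}  [seen]
Reachable DFA states: {0}, {0,1,2,5}, {2,5}, {0,1,2,3,4,5}.
Accepting DFA states (contain an NFA accepting state): {0}, {0,1,2,5}, {2,5}, {0,1,2,3,4,5}.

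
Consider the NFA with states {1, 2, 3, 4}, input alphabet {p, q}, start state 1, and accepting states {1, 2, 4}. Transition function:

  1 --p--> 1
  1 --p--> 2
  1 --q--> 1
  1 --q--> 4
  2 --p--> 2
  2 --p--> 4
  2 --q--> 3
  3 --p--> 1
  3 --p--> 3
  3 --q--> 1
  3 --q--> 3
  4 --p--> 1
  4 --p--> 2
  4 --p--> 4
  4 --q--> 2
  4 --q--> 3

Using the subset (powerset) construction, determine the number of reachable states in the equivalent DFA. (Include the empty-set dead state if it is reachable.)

Start state of the DFA: {1}.
{1} --p--> {1, 2}  [new]
{1} --q--> {1, 4}  [new]
{1, 2} --p--> {1, 2, 4}  [new]
{1, 2} --q--> {1, 3, 4}  [new]
{1, 4} --p--> {1, 2, 4}  [seen]
{1, 4} --q--> {1, 2, 3, 4}  [new]
{1, 2, 4} --p--> {1, 2, 4}  [seen]
{1, 2, 4} --q--> {1, 2, 3, 4}  [seen]
{1, 3, 4} --p--> {1, 2, 3, 4}  [seen]
{1, 3, 4} --q--> {1, 2, 3, 4}  [seen]
{1, 2, 3, 4} --p--> {1, 2, 3, 4}  [seen]
{1, 2, 3, 4} --q--> {1, 2, 3, 4}  [seen]
Reachable DFA states: {1}, {1, 2}, {1, 4}, {1, 2, 4}, {1, 3, 4}, {1, 2, 3, 4}.

6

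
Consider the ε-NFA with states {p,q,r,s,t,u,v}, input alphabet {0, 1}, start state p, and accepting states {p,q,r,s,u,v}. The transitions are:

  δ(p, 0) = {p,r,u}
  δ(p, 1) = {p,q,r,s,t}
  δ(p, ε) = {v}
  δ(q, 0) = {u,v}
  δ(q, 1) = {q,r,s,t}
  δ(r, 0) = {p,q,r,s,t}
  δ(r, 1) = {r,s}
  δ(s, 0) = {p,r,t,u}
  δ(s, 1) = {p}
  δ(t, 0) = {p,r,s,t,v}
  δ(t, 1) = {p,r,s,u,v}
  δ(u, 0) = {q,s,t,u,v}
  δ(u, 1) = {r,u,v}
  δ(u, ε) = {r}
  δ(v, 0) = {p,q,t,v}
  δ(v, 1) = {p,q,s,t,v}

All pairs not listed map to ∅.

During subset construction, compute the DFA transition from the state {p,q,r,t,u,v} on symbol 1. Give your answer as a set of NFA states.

{p,q,r,s,t,u,v}

δ(p,1) = {p,q,r,s,t}; δ(q,1) = {q,r,s,t}; δ(r,1) = {r,s}; δ(t,1) = {p,r,s,u,v}; δ(u,1) = {r,u,v}; δ(v,1) = {p,q,s,t,v}.
Union: {p,q,r,s,t,u,v}.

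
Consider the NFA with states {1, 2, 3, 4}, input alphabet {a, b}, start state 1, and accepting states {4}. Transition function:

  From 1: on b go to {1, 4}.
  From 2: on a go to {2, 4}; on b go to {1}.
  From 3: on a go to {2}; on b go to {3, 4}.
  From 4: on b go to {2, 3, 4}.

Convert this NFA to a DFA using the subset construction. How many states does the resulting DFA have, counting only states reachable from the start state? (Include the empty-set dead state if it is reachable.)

Start state of the DFA: {1}.
{1} --a--> ∅  [new]
{1} --b--> {1, 4}  [new]
∅ --a--> ∅  [seen]
∅ --b--> ∅  [seen]
{1, 4} --a--> ∅  [seen]
{1, 4} --b--> {1, 2, 3, 4}  [new]
{1, 2, 3, 4} --a--> {2, 4}  [new]
{1, 2, 3, 4} --b--> {1, 2, 3, 4}  [seen]
{2, 4} --a--> {2, 4}  [seen]
{2, 4} --b--> {1, 2, 3, 4}  [seen]
Reachable DFA states: {1}, ∅, {1, 4}, {1, 2, 3, 4}, {2, 4}.

5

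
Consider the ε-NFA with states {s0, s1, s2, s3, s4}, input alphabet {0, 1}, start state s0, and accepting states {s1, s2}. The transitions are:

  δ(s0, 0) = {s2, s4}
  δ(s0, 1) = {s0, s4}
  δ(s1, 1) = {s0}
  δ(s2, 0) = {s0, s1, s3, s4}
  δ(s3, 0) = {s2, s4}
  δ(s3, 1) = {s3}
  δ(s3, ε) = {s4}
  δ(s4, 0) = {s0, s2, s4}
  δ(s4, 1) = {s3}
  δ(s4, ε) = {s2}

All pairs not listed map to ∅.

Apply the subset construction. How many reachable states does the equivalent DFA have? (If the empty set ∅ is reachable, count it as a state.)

6

Start state of the DFA: {s0} (ε-closure of the NFA start).
{s0} --0--> {s2, s4}  [new]
{s0} --1--> {s0, s2, s4}  [new]
{s2, s4} --0--> {s0, s1, s2, s3, s4}  [new]
{s2, s4} --1--> {s2, s3, s4}  [new]
{s0, s2, s4} --0--> {s0, s1, s2, s3, s4}  [seen]
{s0, s2, s4} --1--> {s0, s2, s3, s4}  [new]
{s0, s1, s2, s3, s4} --0--> {s0, s1, s2, s3, s4}  [seen]
{s0, s1, s2, s3, s4} --1--> {s0, s2, s3, s4}  [seen]
{s2, s3, s4} --0--> {s0, s1, s2, s3, s4}  [seen]
{s2, s3, s4} --1--> {s2, s3, s4}  [seen]
{s0, s2, s3, s4} --0--> {s0, s1, s2, s3, s4}  [seen]
{s0, s2, s3, s4} --1--> {s0, s2, s3, s4}  [seen]
Reachable DFA states: {s0}, {s2, s4}, {s0, s2, s4}, {s0, s1, s2, s3, s4}, {s2, s3, s4}, {s0, s2, s3, s4}.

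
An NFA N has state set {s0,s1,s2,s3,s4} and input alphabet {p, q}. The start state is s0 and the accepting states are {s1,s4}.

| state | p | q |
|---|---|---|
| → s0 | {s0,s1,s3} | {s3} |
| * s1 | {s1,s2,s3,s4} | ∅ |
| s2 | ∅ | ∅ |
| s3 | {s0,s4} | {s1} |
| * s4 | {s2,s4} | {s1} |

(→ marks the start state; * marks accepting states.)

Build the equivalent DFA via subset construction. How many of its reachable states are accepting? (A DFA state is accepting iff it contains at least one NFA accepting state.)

Start state of the DFA: {s0}.
{s0} --p--> {s0,s1,s3}  [new]
{s0} --q--> {s3}  [new]
{s0,s1,s3} --p--> {s0,s1,s2,s3,s4}  [new]
{s0,s1,s3} --q--> {s1,s3}  [new]
{s3} --p--> {s0,s4}  [new]
{s3} --q--> {s1}  [new]
{s0,s1,s2,s3,s4} --p--> {s0,s1,s2,s3,s4}  [seen]
{s0,s1,s2,s3,s4} --q--> {s1,s3}  [seen]
{s1,s3} --p--> {s0,s1,s2,s3,s4}  [seen]
{s1,s3} --q--> {s1}  [seen]
{s0,s4} --p--> {s0,s1,s2,s3,s4}  [seen]
{s0,s4} --q--> {s1,s3}  [seen]
{s1} --p--> {s1,s2,s3,s4}  [new]
{s1} --q--> ∅  [new]
{s1,s2,s3,s4} --p--> {s0,s1,s2,s3,s4}  [seen]
{s1,s2,s3,s4} --q--> {s1}  [seen]
∅ --p--> ∅  [seen]
∅ --q--> ∅  [seen]
Reachable DFA states: {s0}, {s0,s1,s3}, {s3}, {s0,s1,s2,s3,s4}, {s1,s3}, {s0,s4}, {s1}, {s1,s2,s3,s4}, ∅.
Accepting DFA states (contain an NFA accepting state): {s0,s1,s3}, {s0,s1,s2,s3,s4}, {s1,s3}, {s0,s4}, {s1}, {s1,s2,s3,s4}.

6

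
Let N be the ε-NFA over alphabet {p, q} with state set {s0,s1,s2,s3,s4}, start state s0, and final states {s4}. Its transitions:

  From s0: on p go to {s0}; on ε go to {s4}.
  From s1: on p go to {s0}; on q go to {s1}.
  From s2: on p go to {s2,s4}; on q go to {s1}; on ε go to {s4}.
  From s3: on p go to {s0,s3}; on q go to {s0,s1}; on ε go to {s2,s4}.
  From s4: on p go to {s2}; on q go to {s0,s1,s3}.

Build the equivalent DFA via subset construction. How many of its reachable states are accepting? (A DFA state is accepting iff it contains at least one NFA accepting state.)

Start state of the DFA: {s0,s4} (ε-closure of the NFA start).
{s0,s4} --p--> {s0,s2,s4}  [new]
{s0,s4} --q--> {s0,s1,s2,s3,s4}  [new]
{s0,s2,s4} --p--> {s0,s2,s4}  [seen]
{s0,s2,s4} --q--> {s0,s1,s2,s3,s4}  [seen]
{s0,s1,s2,s3,s4} --p--> {s0,s2,s3,s4}  [new]
{s0,s1,s2,s3,s4} --q--> {s0,s1,s2,s3,s4}  [seen]
{s0,s2,s3,s4} --p--> {s0,s2,s3,s4}  [seen]
{s0,s2,s3,s4} --q--> {s0,s1,s2,s3,s4}  [seen]
Reachable DFA states: {s0,s4}, {s0,s2,s4}, {s0,s1,s2,s3,s4}, {s0,s2,s3,s4}.
Accepting DFA states (contain an NFA accepting state): {s0,s4}, {s0,s2,s4}, {s0,s1,s2,s3,s4}, {s0,s2,s3,s4}.

4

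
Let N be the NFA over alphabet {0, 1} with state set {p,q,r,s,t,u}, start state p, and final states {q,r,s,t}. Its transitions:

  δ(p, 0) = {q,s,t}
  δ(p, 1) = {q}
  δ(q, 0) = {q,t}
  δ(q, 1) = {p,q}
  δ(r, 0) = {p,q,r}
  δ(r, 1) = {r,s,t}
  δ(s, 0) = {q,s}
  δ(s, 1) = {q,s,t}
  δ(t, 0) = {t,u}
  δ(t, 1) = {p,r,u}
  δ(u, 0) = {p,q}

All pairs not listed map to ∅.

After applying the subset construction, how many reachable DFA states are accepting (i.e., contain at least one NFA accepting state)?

Start state of the DFA: {p}.
{p} --0--> {q,s,t}  [new]
{p} --1--> {q}  [new]
{q,s,t} --0--> {q,s,t,u}  [new]
{q,s,t} --1--> {p,q,r,s,t,u}  [new]
{q} --0--> {q,t}  [new]
{q} --1--> {p,q}  [new]
{q,s,t,u} --0--> {p,q,s,t,u}  [new]
{q,s,t,u} --1--> {p,q,r,s,t,u}  [seen]
{p,q,r,s,t,u} --0--> {p,q,r,s,t,u}  [seen]
{p,q,r,s,t,u} --1--> {p,q,r,s,t,u}  [seen]
{q,t} --0--> {q,t,u}  [new]
{q,t} --1--> {p,q,r,u}  [new]
{p,q} --0--> {q,s,t}  [seen]
{p,q} --1--> {p,q}  [seen]
{p,q,s,t,u} --0--> {p,q,s,t,u}  [seen]
{p,q,s,t,u} --1--> {p,q,r,s,t,u}  [seen]
{q,t,u} --0--> {p,q,t,u}  [new]
{q,t,u} --1--> {p,q,r,u}  [seen]
{p,q,r,u} --0--> {p,q,r,s,t}  [new]
{p,q,r,u} --1--> {p,q,r,s,t}  [seen]
{p,q,t,u} --0--> {p,q,s,t,u}  [seen]
{p,q,t,u} --1--> {p,q,r,u}  [seen]
{p,q,r,s,t} --0--> {p,q,r,s,t,u}  [seen]
{p,q,r,s,t} --1--> {p,q,r,s,t,u}  [seen]
Reachable DFA states: {p}, {q,s,t}, {q}, {q,s,t,u}, {p,q,r,s,t,u}, {q,t}, {p,q}, {p,q,s,t,u}, {q,t,u}, {p,q,r,u}, {p,q,t,u}, {p,q,r,s,t}.
Accepting DFA states (contain an NFA accepting state): {q,s,t}, {q}, {q,s,t,u}, {p,q,r,s,t,u}, {q,t}, {p,q}, {p,q,s,t,u}, {q,t,u}, {p,q,r,u}, {p,q,t,u}, {p,q,r,s,t}.

11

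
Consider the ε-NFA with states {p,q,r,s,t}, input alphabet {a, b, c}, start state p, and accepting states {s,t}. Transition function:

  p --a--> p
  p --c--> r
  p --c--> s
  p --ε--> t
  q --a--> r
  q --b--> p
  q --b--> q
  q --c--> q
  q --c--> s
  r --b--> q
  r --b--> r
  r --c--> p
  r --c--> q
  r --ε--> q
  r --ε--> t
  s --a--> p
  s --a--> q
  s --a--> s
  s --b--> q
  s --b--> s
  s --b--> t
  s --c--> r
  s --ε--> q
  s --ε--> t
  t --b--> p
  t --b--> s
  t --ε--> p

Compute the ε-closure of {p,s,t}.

{p,q,s,t}

Begin with {p,s,t}.
s →ε {q,t}; add q.
ε-closure = {p,q,s,t}.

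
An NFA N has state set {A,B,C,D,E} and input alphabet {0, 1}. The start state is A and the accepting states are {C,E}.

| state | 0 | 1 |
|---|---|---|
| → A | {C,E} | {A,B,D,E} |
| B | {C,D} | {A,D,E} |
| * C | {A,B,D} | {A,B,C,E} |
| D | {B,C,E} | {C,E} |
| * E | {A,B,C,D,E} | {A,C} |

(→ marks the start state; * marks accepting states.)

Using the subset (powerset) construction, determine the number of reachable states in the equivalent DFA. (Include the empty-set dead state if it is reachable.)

Start state of the DFA: {A}.
{A} --0--> {C,E}  [new]
{A} --1--> {A,B,D,E}  [new]
{C,E} --0--> {A,B,C,D,E}  [new]
{C,E} --1--> {A,B,C,E}  [new]
{A,B,D,E} --0--> {A,B,C,D,E}  [seen]
{A,B,D,E} --1--> {A,B,C,D,E}  [seen]
{A,B,C,D,E} --0--> {A,B,C,D,E}  [seen]
{A,B,C,D,E} --1--> {A,B,C,D,E}  [seen]
{A,B,C,E} --0--> {A,B,C,D,E}  [seen]
{A,B,C,E} --1--> {A,B,C,D,E}  [seen]
Reachable DFA states: {A}, {C,E}, {A,B,D,E}, {A,B,C,D,E}, {A,B,C,E}.

5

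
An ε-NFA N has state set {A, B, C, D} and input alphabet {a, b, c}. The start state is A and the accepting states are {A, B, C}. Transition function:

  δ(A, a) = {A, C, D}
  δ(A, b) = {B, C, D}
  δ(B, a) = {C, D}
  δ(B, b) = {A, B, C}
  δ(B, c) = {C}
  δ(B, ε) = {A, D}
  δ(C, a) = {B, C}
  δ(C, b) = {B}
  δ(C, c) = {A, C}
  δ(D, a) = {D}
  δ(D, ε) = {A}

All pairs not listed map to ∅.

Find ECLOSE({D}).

{A, D}

Begin with {D}.
D →ε {A}; add A.
ε-closure = {A, D}.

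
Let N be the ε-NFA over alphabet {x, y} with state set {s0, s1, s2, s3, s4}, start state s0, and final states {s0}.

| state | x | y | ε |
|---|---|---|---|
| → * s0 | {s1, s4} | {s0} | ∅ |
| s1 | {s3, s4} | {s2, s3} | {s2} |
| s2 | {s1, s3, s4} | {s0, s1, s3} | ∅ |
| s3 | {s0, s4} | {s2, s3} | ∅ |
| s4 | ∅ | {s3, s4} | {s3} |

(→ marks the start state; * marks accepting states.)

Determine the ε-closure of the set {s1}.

{s1, s2}

Begin with {s1}.
s1 →ε {s2}; add s2.
ε-closure = {s1, s2}.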